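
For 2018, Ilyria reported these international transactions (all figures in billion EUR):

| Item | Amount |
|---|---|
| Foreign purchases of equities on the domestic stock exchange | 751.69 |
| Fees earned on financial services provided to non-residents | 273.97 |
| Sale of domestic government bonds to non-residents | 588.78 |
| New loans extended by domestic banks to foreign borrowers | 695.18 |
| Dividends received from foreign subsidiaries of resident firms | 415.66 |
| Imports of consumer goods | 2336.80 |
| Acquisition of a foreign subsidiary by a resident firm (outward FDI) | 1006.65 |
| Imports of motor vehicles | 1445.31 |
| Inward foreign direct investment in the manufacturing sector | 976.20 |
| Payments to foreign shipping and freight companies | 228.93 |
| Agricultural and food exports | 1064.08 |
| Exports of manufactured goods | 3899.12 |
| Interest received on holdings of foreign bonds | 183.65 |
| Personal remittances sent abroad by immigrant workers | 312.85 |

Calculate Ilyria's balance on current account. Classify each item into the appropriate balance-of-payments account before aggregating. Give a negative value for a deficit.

Goods: -1445.31 - 2336.80 + 3899.12 + 1064.08 = 1181.09
Services: -228.93 + 273.97 = 45.04
Primary income: 183.65 + 415.66 = 599.31
Secondary income: -312.85
Current account = 1181.09 + 45.04 + 599.31 + (-312.85) = 1512.59
(Excluded from the current account — financial account: foreign purchases of equities on the domestic stock exchange 751.69, sale of domestic government bonds to non-residents 588.78, new loans extended by domestic banks to foreign borrowers 695.18, acquisition of a foreign subsidiary by a resident firm (outward FDI) 1006.65, inward foreign direct investment in the manufacturing sector 976.20.)

1512.59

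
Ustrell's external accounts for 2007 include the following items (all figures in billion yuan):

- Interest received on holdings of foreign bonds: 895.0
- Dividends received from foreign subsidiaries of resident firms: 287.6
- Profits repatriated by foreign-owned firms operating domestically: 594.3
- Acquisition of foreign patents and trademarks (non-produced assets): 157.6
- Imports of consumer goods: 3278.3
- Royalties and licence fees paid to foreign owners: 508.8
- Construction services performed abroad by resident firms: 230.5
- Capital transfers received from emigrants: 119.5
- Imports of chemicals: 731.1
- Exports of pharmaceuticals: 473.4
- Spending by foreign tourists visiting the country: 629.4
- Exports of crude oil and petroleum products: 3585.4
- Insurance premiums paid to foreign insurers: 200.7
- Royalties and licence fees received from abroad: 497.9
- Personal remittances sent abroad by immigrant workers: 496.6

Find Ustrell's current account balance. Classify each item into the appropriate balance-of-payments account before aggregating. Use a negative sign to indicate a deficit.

Goods: -3278.3 - 731.1 + 473.4 + 3585.4 = 49.4
Services: -508.8 + 230.5 + 497.9 - 200.7 + 629.4 = 648.3
Primary income: 895.0 + 287.6 - 594.3 = 588.3
Secondary income: -496.6
Current account = 49.4 + 648.3 + 588.3 + (-496.6) = 789.4
(Excluded from the current account — capital account: acquisition of foreign patents and trademarks (non-produced assets) 157.6, capital transfers received from emigrants 119.5.)

789.4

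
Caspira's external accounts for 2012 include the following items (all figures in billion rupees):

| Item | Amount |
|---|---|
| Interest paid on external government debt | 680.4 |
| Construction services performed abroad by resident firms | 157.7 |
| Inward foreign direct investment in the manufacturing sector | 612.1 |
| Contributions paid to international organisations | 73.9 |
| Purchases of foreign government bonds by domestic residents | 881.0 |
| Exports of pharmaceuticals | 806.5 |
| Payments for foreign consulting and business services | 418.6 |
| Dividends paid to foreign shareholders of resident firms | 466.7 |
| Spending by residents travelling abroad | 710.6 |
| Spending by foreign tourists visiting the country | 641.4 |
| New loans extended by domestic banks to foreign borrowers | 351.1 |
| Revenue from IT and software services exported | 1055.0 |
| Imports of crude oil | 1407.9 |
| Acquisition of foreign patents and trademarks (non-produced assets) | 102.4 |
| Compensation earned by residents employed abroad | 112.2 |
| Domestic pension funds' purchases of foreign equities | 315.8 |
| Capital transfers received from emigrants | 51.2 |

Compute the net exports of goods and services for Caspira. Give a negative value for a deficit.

123.5

Goods: 806.5 - 1407.9 = -601.4
Services: 641.4 - 710.6 + 157.7 - 418.6 + 1055.0 = 724.9
Trade balance = -601.4 + 724.9 = 123.5
(Excluded from the trade balance — primary income: interest paid on external government debt 680.4, dividends paid to foreign shareholders of resident firms 466.7, compensation earned by residents employed abroad 112.2; financial account: inward foreign direct investment in the manufacturing sector 612.1, purchases of foreign government bonds by domestic residents 881.0, new loans extended by domestic banks to foreign borrowers 351.1, domestic pension funds' purchases of foreign equities 315.8; secondary income: contributions paid to international organisations 73.9; capital account: acquisition of foreign patents and trademarks (non-produced assets) 102.4, capital transfers received from emigrants 51.2.)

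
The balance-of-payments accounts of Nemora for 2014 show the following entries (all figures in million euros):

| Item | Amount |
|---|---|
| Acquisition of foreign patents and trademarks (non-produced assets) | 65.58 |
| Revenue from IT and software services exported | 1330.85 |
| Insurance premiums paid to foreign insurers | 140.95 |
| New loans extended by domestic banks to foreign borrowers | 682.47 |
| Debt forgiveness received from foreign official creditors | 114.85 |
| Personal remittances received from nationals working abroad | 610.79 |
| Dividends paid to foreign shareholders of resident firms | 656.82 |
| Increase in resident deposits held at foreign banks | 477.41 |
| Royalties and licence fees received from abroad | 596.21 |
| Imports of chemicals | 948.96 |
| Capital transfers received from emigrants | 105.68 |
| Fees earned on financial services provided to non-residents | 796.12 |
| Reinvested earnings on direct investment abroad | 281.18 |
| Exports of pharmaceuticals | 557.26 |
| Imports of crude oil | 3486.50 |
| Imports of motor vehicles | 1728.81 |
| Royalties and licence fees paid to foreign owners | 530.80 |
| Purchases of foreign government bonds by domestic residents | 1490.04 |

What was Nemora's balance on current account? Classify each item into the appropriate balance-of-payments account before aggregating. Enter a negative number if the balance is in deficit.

-3320.43

Goods: -948.96 + 557.26 - 1728.81 - 3486.50 = -5607.01
Services: 596.21 - 530.80 + 1330.85 + 796.12 - 140.95 = 2051.43
Primary income: -656.82 + 281.18 = -375.64
Secondary income: 610.79
Current account = (-5607.01) + 2051.43 + (-375.64) + 610.79 = -3320.43
(Excluded from the current account — capital account: acquisition of foreign patents and trademarks (non-produced assets) 65.58, debt forgiveness received from foreign official creditors 114.85, capital transfers received from emigrants 105.68; financial account: new loans extended by domestic banks to foreign borrowers 682.47, increase in resident deposits held at foreign banks 477.41, purchases of foreign government bonds by domestic residents 1490.04.)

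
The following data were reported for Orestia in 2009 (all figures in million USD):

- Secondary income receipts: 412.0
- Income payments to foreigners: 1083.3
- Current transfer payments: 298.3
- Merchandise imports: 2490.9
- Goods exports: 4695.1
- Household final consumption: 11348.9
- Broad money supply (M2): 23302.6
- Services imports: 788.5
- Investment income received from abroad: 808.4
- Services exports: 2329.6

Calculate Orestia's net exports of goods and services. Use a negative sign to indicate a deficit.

3745.3

Goods balance = 4695.1 - 2490.9 = 2204.2
Services balance = 2329.6 - 788.5 = 1541.1
Trade balance (goods + services) = 2204.2 + 1541.1 = 3745.3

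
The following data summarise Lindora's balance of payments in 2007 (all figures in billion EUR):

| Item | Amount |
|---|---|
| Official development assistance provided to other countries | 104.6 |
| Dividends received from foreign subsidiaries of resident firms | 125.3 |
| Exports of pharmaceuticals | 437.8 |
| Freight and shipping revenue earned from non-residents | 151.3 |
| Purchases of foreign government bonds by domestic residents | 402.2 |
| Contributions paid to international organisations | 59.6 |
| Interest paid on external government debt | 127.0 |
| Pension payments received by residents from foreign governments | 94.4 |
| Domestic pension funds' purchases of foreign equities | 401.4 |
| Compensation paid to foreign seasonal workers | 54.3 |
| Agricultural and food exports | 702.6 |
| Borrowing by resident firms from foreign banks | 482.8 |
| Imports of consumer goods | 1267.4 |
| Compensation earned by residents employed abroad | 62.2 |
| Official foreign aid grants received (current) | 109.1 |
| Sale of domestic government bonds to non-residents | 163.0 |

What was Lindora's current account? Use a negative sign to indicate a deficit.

69.8

Goods: 437.8 - 1267.4 + 702.6 = -127.0
Services: 151.3
Primary income: -127.0 + 62.2 - 54.3 + 125.3 = 6.2
Secondary income: 94.4 + 109.1 - 104.6 - 59.6 = 39.3
Current account = (-127.0) + 151.3 + 6.2 + 39.3 = 69.8
(Excluded from the current account — financial account: purchases of foreign government bonds by domestic residents 402.2, domestic pension funds' purchases of foreign equities 401.4, borrowing by resident firms from foreign banks 482.8, sale of domestic government bonds to non-residents 163.0.)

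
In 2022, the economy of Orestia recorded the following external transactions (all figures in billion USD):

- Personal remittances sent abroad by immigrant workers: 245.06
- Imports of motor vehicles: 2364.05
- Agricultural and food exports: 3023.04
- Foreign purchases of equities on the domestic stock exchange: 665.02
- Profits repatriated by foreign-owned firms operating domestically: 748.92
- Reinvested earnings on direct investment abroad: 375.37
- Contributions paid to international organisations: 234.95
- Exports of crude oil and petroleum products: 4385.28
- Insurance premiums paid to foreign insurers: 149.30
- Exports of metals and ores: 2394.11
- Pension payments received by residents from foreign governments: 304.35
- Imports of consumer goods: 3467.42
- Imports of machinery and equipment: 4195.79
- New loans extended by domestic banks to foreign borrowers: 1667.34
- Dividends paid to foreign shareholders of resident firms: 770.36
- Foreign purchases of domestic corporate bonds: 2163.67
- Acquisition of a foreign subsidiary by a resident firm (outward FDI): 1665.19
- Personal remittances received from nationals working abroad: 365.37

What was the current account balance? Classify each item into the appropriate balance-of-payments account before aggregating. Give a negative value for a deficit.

-1328.33

Goods: -2364.05 + 2394.11 + 4385.28 - 4195.79 + 3023.04 - 3467.42 = -224.83
Services: -149.30
Primary income: 375.37 - 748.92 - 770.36 = -1143.91
Secondary income: -245.06 - 234.95 + 304.35 + 365.37 = 189.71
Current account = (-224.83) + (-149.30) + (-1143.91) + 189.71 = -1328.33
(Excluded from the current account — financial account: foreign purchases of equities on the domestic stock exchange 665.02, new loans extended by domestic banks to foreign borrowers 1667.34, foreign purchases of domestic corporate bonds 2163.67, acquisition of a foreign subsidiary by a resident firm (outward FDI) 1665.19.)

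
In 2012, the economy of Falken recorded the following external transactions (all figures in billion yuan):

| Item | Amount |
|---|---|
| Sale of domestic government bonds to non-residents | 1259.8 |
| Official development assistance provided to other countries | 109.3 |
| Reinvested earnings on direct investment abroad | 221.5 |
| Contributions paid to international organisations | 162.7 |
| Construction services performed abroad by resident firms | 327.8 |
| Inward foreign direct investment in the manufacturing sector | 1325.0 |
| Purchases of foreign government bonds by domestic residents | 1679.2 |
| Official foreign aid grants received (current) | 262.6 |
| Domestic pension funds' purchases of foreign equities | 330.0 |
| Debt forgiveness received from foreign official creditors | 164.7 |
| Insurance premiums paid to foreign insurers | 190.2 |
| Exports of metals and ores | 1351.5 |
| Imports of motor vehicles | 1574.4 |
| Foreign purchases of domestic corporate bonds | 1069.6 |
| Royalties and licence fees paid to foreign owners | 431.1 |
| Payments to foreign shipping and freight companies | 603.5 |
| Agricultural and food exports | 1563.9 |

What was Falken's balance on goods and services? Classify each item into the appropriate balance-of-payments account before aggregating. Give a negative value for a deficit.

Goods: 1351.5 - 1574.4 + 1563.9 = 1341.0
Services: -603.5 + 327.8 - 190.2 - 431.1 = -897.0
Trade balance = 1341.0 + (-897.0) = 444.0
(Excluded from the trade balance — financial account: sale of domestic government bonds to non-residents 1259.8, inward foreign direct investment in the manufacturing sector 1325.0, purchases of foreign government bonds by domestic residents 1679.2, domestic pension funds' purchases of foreign equities 330.0, foreign purchases of domestic corporate bonds 1069.6; secondary income: official development assistance provided to other countries 109.3, contributions paid to international organisations 162.7, official foreign aid grants received (current) 262.6; primary income: reinvested earnings on direct investment abroad 221.5; capital account: debt forgiveness received from foreign official creditors 164.7.)

444.0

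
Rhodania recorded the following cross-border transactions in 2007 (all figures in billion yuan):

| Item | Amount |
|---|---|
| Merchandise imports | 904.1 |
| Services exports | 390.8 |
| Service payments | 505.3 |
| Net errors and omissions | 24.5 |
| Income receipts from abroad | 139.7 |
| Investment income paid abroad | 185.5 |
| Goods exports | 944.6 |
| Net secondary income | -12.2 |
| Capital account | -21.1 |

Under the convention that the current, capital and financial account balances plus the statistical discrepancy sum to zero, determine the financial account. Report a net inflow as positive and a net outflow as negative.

Goods balance = 944.6 - 904.1 = 40.5
Services balance = 390.8 - 505.3 = -114.5
Trade balance (goods + services) = 40.5 + (-114.5) = -74.0
Net primary income = 139.7 - 185.5 = -45.8
Net secondary income = -12.2
Current account = -74.0 + (-45.8) + (-12.2) = -132.0
Financial account = -(-132.0 + (-21.1) + 24.5) = 128.6

128.6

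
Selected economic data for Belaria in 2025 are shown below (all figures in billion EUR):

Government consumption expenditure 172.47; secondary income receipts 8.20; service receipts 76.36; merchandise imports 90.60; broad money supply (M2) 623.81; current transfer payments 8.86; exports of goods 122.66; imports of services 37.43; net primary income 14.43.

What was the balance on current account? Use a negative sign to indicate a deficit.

Goods balance = 122.66 - 90.60 = 32.06
Services balance = 76.36 - 37.43 = 38.93
Trade balance (goods + services) = 32.06 + 38.93 = 70.99
Net primary income = 14.43
Net secondary income = 8.20 - 8.86 = -0.66
Current account = 70.99 + 14.43 + (-0.66) = 84.76

84.76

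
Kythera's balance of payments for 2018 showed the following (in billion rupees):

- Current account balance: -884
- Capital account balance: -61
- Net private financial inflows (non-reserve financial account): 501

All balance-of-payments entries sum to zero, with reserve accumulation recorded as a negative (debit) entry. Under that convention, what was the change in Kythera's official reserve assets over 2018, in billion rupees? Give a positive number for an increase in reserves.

Official reserve transactions balance = -((-884) + (-61) + 501) = 444
An accumulation of reserves is recorded as a debit (negative entry), so the change in the stock of reserves is the negative of that balance.
Change in official reserves = -(444) = -444

-444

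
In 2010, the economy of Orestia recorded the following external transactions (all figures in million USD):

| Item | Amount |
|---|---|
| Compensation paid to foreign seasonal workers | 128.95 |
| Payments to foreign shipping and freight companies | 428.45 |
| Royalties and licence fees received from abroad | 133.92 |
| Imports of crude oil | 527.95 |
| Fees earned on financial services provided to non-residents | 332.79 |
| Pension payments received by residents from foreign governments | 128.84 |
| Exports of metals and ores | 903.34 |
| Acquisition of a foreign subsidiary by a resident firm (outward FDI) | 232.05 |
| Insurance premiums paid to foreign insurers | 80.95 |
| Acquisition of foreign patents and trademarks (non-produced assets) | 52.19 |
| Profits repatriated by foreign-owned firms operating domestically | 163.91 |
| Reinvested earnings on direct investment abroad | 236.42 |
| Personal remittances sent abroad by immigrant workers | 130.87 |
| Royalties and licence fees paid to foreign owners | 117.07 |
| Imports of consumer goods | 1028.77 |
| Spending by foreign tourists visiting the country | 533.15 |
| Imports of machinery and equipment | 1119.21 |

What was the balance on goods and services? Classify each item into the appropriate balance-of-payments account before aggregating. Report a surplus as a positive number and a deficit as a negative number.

Goods: -1119.21 - 1028.77 + 903.34 - 527.95 = -1772.59
Services: 332.79 - 428.45 + 133.92 + 533.15 - 117.07 - 80.95 = 373.39
Trade balance = -1772.59 + 373.39 = -1399.20
(Excluded from the trade balance — primary income: compensation paid to foreign seasonal workers 128.95, profits repatriated by foreign-owned firms operating domestically 163.91, reinvested earnings on direct investment abroad 236.42; secondary income: pension payments received by residents from foreign governments 128.84, personal remittances sent abroad by immigrant workers 130.87; financial account: acquisition of a foreign subsidiary by a resident firm (outward FDI) 232.05; capital account: acquisition of foreign patents and trademarks (non-produced assets) 52.19.)

-1399.20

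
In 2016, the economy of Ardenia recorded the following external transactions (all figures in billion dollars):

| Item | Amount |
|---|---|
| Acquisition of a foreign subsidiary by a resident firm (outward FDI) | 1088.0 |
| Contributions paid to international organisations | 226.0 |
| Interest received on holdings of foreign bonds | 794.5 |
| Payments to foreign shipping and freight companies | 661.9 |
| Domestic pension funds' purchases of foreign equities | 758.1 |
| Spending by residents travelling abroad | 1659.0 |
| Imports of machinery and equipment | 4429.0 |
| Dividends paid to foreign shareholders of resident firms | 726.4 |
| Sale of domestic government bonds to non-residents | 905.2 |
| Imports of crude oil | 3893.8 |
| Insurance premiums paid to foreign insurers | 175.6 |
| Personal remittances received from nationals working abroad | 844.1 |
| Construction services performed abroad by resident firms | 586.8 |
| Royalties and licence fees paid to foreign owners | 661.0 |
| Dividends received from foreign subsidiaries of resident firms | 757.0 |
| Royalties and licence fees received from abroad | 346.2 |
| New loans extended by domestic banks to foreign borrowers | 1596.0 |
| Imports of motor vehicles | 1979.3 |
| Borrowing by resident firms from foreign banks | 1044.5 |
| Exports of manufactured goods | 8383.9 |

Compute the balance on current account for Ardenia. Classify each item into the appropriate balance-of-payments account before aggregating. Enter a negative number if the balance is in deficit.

-2699.5

Goods: -1979.3 - 3893.8 + 8383.9 - 4429.0 = -1918.2
Services: 586.8 - 661.0 - 1659.0 + 346.2 - 175.6 - 661.9 = -2224.5
Primary income: -726.4 + 794.5 + 757.0 = 825.1
Secondary income: -226.0 + 844.1 = 618.1
Current account = (-1918.2) + (-2224.5) + 825.1 + 618.1 = -2699.5
(Excluded from the current account — financial account: acquisition of a foreign subsidiary by a resident firm (outward FDI) 1088.0, domestic pension funds' purchases of foreign equities 758.1, sale of domestic government bonds to non-residents 905.2, new loans extended by domestic banks to foreign borrowers 1596.0, borrowing by resident firms from foreign banks 1044.5.)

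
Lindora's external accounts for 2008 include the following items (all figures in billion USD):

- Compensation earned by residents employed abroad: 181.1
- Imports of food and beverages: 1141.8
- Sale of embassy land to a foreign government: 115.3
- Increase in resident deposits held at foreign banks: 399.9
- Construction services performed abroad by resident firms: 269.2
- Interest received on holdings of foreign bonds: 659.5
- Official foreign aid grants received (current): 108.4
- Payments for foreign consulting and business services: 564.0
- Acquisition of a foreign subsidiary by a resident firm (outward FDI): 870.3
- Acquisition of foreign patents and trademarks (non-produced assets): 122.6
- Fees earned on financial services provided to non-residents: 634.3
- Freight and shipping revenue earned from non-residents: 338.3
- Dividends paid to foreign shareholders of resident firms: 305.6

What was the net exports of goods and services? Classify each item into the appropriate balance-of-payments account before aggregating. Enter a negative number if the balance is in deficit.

Goods: -1141.8
Services: 269.2 - 564.0 + 634.3 + 338.3 = 677.8
Trade balance = -1141.8 + 677.8 = -464.0
(Excluded from the trade balance — primary income: compensation earned by residents employed abroad 181.1, interest received on holdings of foreign bonds 659.5, dividends paid to foreign shareholders of resident firms 305.6; capital account: sale of embassy land to a foreign government 115.3, acquisition of foreign patents and trademarks (non-produced assets) 122.6; financial account: increase in resident deposits held at foreign banks 399.9, acquisition of a foreign subsidiary by a resident firm (outward FDI) 870.3; secondary income: official foreign aid grants received (current) 108.4.)

-464.0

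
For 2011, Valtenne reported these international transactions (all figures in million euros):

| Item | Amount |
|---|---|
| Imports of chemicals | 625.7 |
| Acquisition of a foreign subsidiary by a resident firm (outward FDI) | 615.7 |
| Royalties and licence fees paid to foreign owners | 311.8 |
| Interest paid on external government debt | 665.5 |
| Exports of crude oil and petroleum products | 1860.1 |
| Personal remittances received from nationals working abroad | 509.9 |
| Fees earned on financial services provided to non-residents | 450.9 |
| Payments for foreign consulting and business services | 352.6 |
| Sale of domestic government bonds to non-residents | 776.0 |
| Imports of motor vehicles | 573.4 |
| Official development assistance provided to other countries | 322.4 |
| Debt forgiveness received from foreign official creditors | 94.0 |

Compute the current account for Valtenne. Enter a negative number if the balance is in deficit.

-30.5

Goods: -573.4 + 1860.1 - 625.7 = 661.0
Services: -352.6 + 450.9 - 311.8 = -213.5
Primary income: -665.5
Secondary income: -322.4 + 509.9 = 187.5
Current account = 661.0 + (-213.5) + (-665.5) + 187.5 = -30.5
(Excluded from the current account — financial account: acquisition of a foreign subsidiary by a resident firm (outward FDI) 615.7, sale of domestic government bonds to non-residents 776.0; capital account: debt forgiveness received from foreign official creditors 94.0.)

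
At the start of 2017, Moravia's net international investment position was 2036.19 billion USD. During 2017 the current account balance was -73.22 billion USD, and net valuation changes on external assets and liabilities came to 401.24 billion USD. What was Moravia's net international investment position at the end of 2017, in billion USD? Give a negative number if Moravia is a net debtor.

2364.21

Change in NIIP = current account + net valuation change = -73.22 + 401.24 = 328.02
End-of-year NIIP = 2036.19 + 328.02 = 2364.21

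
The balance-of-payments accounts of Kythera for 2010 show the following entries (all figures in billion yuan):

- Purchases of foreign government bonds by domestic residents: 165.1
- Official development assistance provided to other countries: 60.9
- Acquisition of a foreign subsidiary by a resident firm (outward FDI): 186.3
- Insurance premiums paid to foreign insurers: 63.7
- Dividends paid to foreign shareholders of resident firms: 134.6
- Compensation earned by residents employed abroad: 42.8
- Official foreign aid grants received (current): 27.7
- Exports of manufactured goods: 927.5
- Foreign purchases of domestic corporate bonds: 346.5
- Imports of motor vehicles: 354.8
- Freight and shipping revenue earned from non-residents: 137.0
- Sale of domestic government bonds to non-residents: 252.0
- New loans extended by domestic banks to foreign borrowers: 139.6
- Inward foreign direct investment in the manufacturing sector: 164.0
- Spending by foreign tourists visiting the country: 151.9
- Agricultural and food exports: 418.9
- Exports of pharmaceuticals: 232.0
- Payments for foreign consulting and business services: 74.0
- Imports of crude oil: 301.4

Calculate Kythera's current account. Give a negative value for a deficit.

948.4

Goods: 927.5 + 232.0 + 418.9 - 301.4 - 354.8 = 922.2
Services: 137.0 + 151.9 - 74.0 - 63.7 = 151.2
Primary income: 42.8 - 134.6 = -91.8
Secondary income: -60.9 + 27.7 = -33.2
Current account = 922.2 + 151.2 + (-91.8) + (-33.2) = 948.4
(Excluded from the current account — financial account: purchases of foreign government bonds by domestic residents 165.1, acquisition of a foreign subsidiary by a resident firm (outward FDI) 186.3, foreign purchases of domestic corporate bonds 346.5, sale of domestic government bonds to non-residents 252.0, new loans extended by domestic banks to foreign borrowers 139.6, inward foreign direct investment in the manufacturing sector 164.0.)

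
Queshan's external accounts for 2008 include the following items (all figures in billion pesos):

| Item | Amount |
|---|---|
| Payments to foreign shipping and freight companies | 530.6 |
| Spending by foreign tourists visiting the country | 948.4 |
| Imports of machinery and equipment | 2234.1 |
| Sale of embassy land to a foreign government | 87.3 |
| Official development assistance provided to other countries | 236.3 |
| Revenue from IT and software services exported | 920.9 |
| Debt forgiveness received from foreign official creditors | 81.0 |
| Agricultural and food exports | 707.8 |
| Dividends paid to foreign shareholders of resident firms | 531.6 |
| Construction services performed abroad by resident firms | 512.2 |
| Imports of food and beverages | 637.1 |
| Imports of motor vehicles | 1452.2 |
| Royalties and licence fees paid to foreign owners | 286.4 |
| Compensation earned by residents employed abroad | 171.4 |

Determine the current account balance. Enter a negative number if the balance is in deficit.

Goods: -637.1 - 2234.1 - 1452.2 + 707.8 = -3615.6
Services: 948.4 - 530.6 - 286.4 + 920.9 + 512.2 = 1564.5
Primary income: -531.6 + 171.4 = -360.2
Secondary income: -236.3
Current account = (-3615.6) + 1564.5 + (-360.2) + (-236.3) = -2647.6
(Excluded from the current account — capital account: sale of embassy land to a foreign government 87.3, debt forgiveness received from foreign official creditors 81.0.)

-2647.6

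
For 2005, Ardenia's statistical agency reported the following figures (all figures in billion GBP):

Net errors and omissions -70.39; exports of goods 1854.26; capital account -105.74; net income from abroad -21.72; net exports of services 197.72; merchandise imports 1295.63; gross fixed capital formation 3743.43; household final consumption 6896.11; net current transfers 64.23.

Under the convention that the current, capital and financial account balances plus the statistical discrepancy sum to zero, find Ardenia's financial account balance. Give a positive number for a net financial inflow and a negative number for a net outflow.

Goods balance = 1854.26 - 1295.63 = 558.63
Services balance = 197.72
Trade balance (goods + services) = 558.63 + 197.72 = 756.35
Net primary income = -21.72
Net secondary income = 64.23
Current account = 756.35 + (-21.72) + 64.23 = 798.86
Financial account = -(798.86 + (-105.74) + (-70.39)) = -622.73

-622.73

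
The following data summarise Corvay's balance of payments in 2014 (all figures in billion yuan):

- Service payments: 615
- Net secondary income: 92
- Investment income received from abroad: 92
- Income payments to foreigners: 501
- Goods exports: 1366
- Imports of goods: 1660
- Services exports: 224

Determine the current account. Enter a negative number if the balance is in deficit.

Goods balance = 1366 - 1660 = -294
Services balance = 224 - 615 = -391
Trade balance (goods + services) = -294 + (-391) = -685
Net primary income = 92 - 501 = -409
Net secondary income = 92
Current account = -685 + (-409) + 92 = -1002

-1002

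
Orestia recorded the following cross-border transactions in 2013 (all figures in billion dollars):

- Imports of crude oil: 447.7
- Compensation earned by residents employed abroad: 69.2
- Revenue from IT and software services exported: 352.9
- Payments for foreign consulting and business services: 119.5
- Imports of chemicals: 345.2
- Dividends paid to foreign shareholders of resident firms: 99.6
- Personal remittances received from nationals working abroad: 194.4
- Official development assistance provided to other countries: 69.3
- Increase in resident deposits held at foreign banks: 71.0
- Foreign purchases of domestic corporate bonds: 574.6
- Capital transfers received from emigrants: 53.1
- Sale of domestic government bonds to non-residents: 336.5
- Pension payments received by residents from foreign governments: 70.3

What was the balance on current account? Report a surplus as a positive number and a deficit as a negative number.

Goods: -447.7 - 345.2 = -792.9
Services: -119.5 + 352.9 = 233.4
Primary income: -99.6 + 69.2 = -30.4
Secondary income: 194.4 + 70.3 - 69.3 = 195.4
Current account = (-792.9) + 233.4 + (-30.4) + 195.4 = -394.5
(Excluded from the current account — financial account: increase in resident deposits held at foreign banks 71.0, foreign purchases of domestic corporate bonds 574.6, sale of domestic government bonds to non-residents 336.5; capital account: capital transfers received from emigrants 53.1.)

-394.5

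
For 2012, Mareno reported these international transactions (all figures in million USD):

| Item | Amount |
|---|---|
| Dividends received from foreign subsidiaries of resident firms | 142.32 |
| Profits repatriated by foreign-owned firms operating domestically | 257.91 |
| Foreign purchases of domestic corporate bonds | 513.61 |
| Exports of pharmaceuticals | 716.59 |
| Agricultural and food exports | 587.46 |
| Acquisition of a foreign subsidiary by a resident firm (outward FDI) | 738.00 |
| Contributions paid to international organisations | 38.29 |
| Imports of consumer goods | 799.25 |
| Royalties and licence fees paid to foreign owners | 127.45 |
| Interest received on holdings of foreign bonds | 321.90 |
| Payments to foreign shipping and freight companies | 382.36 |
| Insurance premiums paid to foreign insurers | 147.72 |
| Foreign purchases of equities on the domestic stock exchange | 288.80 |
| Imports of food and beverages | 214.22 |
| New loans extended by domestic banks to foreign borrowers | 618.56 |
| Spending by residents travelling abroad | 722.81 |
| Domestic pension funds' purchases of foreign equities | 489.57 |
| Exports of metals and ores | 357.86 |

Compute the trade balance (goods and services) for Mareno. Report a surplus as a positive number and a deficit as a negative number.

-731.90

Goods: 587.46 + 716.59 - 214.22 - 799.25 + 357.86 = 648.44
Services: -147.72 - 382.36 - 127.45 - 722.81 = -1380.34
Trade balance = 648.44 + (-1380.34) = -731.90
(Excluded from the trade balance — primary income: dividends received from foreign subsidiaries of resident firms 142.32, profits repatriated by foreign-owned firms operating domestically 257.91, interest received on holdings of foreign bonds 321.90; financial account: foreign purchases of domestic corporate bonds 513.61, acquisition of a foreign subsidiary by a resident firm (outward FDI) 738.00, foreign purchases of equities on the domestic stock exchange 288.80, new loans extended by domestic banks to foreign borrowers 618.56, domestic pension funds' purchases of foreign equities 489.57; secondary income: contributions paid to international organisations 38.29.)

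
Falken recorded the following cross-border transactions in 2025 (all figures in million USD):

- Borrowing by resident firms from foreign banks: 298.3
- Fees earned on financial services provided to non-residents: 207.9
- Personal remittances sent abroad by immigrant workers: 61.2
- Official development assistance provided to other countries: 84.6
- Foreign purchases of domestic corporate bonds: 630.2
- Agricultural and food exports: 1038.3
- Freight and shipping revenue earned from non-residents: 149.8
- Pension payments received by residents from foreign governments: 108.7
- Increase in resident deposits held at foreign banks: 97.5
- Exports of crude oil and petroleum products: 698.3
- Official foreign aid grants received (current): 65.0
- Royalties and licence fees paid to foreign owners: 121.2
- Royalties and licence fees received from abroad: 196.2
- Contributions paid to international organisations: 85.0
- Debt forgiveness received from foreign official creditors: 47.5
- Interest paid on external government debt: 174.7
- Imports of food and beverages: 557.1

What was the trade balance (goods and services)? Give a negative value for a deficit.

1612.2

Goods: -557.1 + 698.3 + 1038.3 = 1179.5
Services: 207.9 + 196.2 + 149.8 - 121.2 = 432.7
Trade balance = 1179.5 + 432.7 = 1612.2
(Excluded from the trade balance — financial account: borrowing by resident firms from foreign banks 298.3, foreign purchases of domestic corporate bonds 630.2, increase in resident deposits held at foreign banks 97.5; secondary income: personal remittances sent abroad by immigrant workers 61.2, official development assistance provided to other countries 84.6, pension payments received by residents from foreign governments 108.7, official foreign aid grants received (current) 65.0, contributions paid to international organisations 85.0; capital account: debt forgiveness received from foreign official creditors 47.5; primary income: interest paid on external government debt 174.7.)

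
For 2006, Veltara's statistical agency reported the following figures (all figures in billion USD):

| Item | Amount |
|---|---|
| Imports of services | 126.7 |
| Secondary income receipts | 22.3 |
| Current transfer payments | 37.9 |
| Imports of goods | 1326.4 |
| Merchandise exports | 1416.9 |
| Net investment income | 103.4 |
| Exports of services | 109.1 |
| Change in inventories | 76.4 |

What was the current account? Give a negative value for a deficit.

Goods balance = 1416.9 - 1326.4 = 90.5
Services balance = 109.1 - 126.7 = -17.6
Trade balance (goods + services) = 90.5 + (-17.6) = 72.9
Net primary income = 103.4
Net secondary income = 22.3 - 37.9 = -15.6
Current account = 72.9 + 103.4 + (-15.6) = 160.7

160.7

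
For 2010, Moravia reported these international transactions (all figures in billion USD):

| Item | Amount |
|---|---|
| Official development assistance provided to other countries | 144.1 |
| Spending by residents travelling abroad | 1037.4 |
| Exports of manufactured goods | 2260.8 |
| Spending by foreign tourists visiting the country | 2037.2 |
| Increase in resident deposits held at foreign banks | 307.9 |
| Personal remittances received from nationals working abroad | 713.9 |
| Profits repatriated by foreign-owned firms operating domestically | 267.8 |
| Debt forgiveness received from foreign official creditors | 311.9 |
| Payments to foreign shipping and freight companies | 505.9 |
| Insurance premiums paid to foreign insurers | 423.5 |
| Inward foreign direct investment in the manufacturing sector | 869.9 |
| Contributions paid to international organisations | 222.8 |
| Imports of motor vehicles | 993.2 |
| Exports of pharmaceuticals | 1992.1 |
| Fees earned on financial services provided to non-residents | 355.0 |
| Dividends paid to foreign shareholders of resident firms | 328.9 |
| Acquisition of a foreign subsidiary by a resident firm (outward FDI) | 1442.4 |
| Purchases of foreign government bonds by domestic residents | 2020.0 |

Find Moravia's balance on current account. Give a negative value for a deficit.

Goods: 1992.1 + 2260.8 - 993.2 = 3259.7
Services: -505.9 + 2037.2 - 423.5 + 355.0 - 1037.4 = 425.4
Primary income: -328.9 - 267.8 = -596.7
Secondary income: 713.9 - 144.1 - 222.8 = 347.0
Current account = 3259.7 + 425.4 + (-596.7) + 347.0 = 3435.4
(Excluded from the current account — financial account: increase in resident deposits held at foreign banks 307.9, inward foreign direct investment in the manufacturing sector 869.9, acquisition of a foreign subsidiary by a resident firm (outward FDI) 1442.4, purchases of foreign government bonds by domestic residents 2020.0; capital account: debt forgiveness received from foreign official creditors 311.9.)

3435.4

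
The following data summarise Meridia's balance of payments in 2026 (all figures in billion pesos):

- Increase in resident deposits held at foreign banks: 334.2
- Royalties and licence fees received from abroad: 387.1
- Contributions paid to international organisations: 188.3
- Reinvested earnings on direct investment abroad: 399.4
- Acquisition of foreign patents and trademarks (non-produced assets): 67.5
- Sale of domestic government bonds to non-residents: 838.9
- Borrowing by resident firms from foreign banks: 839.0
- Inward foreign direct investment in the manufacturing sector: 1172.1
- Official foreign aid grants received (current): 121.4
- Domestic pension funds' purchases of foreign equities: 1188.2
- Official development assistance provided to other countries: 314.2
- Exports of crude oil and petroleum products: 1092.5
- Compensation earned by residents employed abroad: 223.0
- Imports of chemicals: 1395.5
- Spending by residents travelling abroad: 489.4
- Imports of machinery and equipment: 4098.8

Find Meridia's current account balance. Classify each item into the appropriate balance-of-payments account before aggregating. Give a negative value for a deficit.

Goods: -4098.8 - 1395.5 + 1092.5 = -4401.8
Services: -489.4 + 387.1 = -102.3
Primary income: 223.0 + 399.4 = 622.4
Secondary income: 121.4 - 188.3 - 314.2 = -381.1
Current account = (-4401.8) + (-102.3) + 622.4 + (-381.1) = -4262.8
(Excluded from the current account — financial account: increase in resident deposits held at foreign banks 334.2, sale of domestic government bonds to non-residents 838.9, borrowing by resident firms from foreign banks 839.0, inward foreign direct investment in the manufacturing sector 1172.1, domestic pension funds' purchases of foreign equities 1188.2; capital account: acquisition of foreign patents and trademarks (non-produced assets) 67.5.)

-4262.8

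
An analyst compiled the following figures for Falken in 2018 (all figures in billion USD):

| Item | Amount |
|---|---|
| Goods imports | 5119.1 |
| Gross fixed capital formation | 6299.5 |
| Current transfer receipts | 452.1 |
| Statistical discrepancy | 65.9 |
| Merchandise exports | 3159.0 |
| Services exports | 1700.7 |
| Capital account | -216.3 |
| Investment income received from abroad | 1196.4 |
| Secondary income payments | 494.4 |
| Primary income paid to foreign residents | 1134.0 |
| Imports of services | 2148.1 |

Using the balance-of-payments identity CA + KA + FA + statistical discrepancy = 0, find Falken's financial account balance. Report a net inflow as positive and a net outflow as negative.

2537.8

Goods balance = 3159.0 - 5119.1 = -1960.1
Services balance = 1700.7 - 2148.1 = -447.4
Trade balance (goods + services) = -1960.1 + (-447.4) = -2407.5
Net primary income = 1196.4 - 1134.0 = 62.4
Net secondary income = 452.1 - 494.4 = -42.3
Current account = -2407.5 + 62.4 + (-42.3) = -2387.4
Financial account = -(-2387.4 + (-216.3) + 65.9) = 2537.8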